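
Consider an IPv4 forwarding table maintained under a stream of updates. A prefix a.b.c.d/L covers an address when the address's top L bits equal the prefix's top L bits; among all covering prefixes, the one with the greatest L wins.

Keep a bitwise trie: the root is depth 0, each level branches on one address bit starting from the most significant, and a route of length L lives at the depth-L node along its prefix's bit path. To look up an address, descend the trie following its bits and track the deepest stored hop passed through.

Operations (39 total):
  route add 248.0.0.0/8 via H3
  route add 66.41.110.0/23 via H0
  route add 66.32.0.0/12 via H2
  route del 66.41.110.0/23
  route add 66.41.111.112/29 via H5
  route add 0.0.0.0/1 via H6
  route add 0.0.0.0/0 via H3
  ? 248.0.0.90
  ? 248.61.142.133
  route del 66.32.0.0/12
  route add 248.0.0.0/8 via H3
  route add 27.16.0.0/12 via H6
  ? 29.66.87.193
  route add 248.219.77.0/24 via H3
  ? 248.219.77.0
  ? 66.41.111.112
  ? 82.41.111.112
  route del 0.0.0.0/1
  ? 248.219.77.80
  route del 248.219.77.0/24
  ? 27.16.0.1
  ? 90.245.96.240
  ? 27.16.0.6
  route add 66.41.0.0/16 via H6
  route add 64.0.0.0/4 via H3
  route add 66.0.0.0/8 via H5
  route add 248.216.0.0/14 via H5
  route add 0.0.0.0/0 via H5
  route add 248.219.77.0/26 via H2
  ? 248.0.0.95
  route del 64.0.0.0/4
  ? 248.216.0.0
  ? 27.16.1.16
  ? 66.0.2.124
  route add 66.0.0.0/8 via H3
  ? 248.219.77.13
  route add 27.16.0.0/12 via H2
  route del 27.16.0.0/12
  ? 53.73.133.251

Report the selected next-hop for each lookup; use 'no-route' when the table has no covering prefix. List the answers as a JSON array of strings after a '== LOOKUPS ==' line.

Trace:
  add 248.0.0.0/8 -> H3 at depth 8
  add 66.41.110.0/23 -> H0 at depth 23
  add 66.32.0.0/12 -> H2 at depth 12
  - 66.41.110.0/23 clear@23
  add 66.41.111.112/29 -> H5 at depth 29
  add 0.0.0.0/1 -> H6 at depth 1
  add 0.0.0.0/0 -> H3 at depth 0
  ? 248.0.0.90  path d0:H3→d1:-→d2:-→d3:-→d4:-→d5:-→d6:-→d7:-→d8:H3  best=H3
  ? 248.61.142.133  path d0:H3→d1:-→d2:-→d3:-→d4:-→d5:-→d6:-→d7:-→d8:H3  best=H3
  - 66.32.0.0/12 clear@12
  add 248.0.0.0/8 -> H3 at depth 8
  add 27.16.0.0/12 -> H6 at depth 12
  ? 29.66.87.193  path d0:H3→d1:H6→d2:-→d3:-→d4:-→d5:-  best=H6
  add 248.219.77.0/24 -> H3 at depth 24
  ? 248.219.77.0  path d0:H3→d1:-→d2:-→d3:-→d4:-→d5:-→d6:-→d7:-→d8:H3→d9:-→d10:-→d11:-→d12:-→d13:-→d14:-→d15:-→d16:-→d17:-→d18:-→d19:-→d20:-→d21:-→d22:-→d23:-→d24:H3  best=H3
  ? 66.41.111.112  path d0:H3→d1:H6→d2:-→d3:-→d4:-→d5:-→d6:-→d7:-→d8:-→d9:-→d10:-→d11:-→d12:-→d13:-→d14:-→d15:-→d16:-→d17:-→d18:-→d19:-→d20:-→d21:-→d22:-→d23:-→d24:-→d25:-→d26:-→d27:-→d28:-→d29:H5  best=H5
  ? 82.41.111.112  path d0:H3→d1:H6→d2:-→d3:-  best=H6
  - 0.0.0.0/1 clear@1
  ? 248.219.77.80  path d0:H3→d1:-→d2:-→d3:-→d4:-→d5:-→d6:-→d7:-→d8:H3→d9:-→d10:-→d11:-→d12:-→d13:-→d14:-→d15:-→d16:-→d17:-→d18:-→d19:-→d20:-→d21:-→d22:-→d23:-→d24:H3  best=H3
  - 248.219.77.0/24 clear@24
  ? 27.16.0.1  path d0:H3→d1:-→d2:-→d3:-→d4:-→d5:-→d6:-→d7:-→d8:-→d9:-→d10:-→d11:-→d12:H6  best=H6
  ? 90.245.96.240  path d0:H3→d1:-→d2:-→d3:-  best=H3
  ? 27.16.0.6  path d0:H3→d1:-→d2:-→d3:-→d4:-→d5:-→d6:-→d7:-→d8:-→d9:-→d10:-→d11:-→d12:H6  best=H6
  add 66.41.0.0/16 -> H6 at depth 16
  add 64.0.0.0/4 -> H3 at depth 4
  add 66.0.0.0/8 -> H5 at depth 8
  add 248.216.0.0/14 -> H5 at depth 14
  add 0.0.0.0/0 -> H5 at depth 0
  add 248.219.77.0/26 -> H2 at depth 26
  ? 248.0.0.95  path d0:H5→d1:-→d2:-→d3:-→d4:-→d5:-→d6:-→d7:-→d8:H3  best=H3
  - 64.0.0.0/4 clear@4
  ? 248.216.0.0  path d0:H5→d1:-→d2:-→d3:-→d4:-→d5:-→d6:-→d7:-→d8:H3→d9:-→d10:-→d11:-→d12:-→d13:-→d14:H5  best=H5
  ? 27.16.1.16  path d0:H5→d1:-→d2:-→d3:-→d4:-→d5:-→d6:-→d7:-→d8:-→d9:-→d10:-→d11:-→d12:H6  best=H6
  ? 66.0.2.124  path d0:H5→d1:-→d2:-→d3:-→d4:-→d5:-→d6:-→d7:-→d8:H5→d9:-→d10:-  best=H5
  add 66.0.0.0/8 -> H3 at depth 8
  ? 248.219.77.13  path d0:H5→d1:-→d2:-→d3:-→d4:-→d5:-→d6:-→d7:-→d8:H3→d9:-→d10:-→d11:-→d12:-→d13:-→d14:H5→d15:-→d16:-→d17:-→d18:-→d19:-→d20:-→d21:-→d22:-→d23:-→d24:-→d25:-→d26:H2  best=H2
  add 27.16.0.0/12 -> H2 at depth 12
  - 27.16.0.0/12 clear@12
  ? 53.73.133.251  path d0:H5→d1:-→d2:-  best=H5

== LOOKUPS ==
["H3","H3","H6","H3","H5","H6","H3","H6","H3","H6","H3","H5","H6","H5","H2","H5"]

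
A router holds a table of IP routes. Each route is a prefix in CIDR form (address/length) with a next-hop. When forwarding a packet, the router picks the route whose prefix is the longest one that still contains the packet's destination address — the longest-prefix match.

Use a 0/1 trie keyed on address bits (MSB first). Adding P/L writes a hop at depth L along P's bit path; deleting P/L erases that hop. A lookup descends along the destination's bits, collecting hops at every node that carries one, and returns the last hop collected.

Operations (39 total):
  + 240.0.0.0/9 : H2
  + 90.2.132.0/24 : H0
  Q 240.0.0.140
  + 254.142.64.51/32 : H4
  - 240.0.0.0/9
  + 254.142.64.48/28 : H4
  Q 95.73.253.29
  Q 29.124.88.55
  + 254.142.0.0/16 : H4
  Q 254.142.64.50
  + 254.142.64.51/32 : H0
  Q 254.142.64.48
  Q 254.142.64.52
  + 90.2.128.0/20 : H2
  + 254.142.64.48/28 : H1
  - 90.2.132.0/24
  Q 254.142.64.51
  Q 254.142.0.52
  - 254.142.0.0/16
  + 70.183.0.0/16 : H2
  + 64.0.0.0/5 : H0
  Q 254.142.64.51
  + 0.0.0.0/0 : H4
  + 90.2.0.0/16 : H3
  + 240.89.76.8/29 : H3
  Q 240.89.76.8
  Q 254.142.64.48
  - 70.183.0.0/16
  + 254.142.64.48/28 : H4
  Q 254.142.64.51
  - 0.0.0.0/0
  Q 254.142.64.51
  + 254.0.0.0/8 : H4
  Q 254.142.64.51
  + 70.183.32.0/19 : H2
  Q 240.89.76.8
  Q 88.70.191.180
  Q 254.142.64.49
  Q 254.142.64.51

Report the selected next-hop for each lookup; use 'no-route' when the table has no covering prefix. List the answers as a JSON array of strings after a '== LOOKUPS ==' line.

Apply in order:
  add 240.0.0.0/9 -> H2 at depth 9
  add 90.2.132.0/24 -> H0 at depth 24
  ? 240.0.0.140  path d0:-→d1:-→d2:-→d3:-→d4:-→d5:-→d6:-→d7:-→d8:-→d9:H2  best=H2
  add 254.142.64.51/32 -> H4 at depth 32
  - 240.0.0.0/9 clear@9
  add 254.142.64.48/28 -> H4 at depth 28
  ? 95.73.253.29  path d0:-→d1:-→d2:-→d3:-→d4:-→d5:-  best=no-route
  ? 29.124.88.55  path d0:-→d1:-  best=no-route
  add 254.142.0.0/16 -> H4 at depth 16
  ? 254.142.64.50  path d0:-→d1:-→d2:-→d3:-→d4:-→d5:-→d6:-→d7:-→d8:-→d9:-→d10:-→d11:-→d12:-→d13:-→d14:-→d15:-→d16:H4→d17:-→d18:-→d19:-→d20:-→d21:-→d22:-→d23:-→d24:-→d25:-→d26:-→d27:-→d28:H4→d29:-→d30:-→d31:-  best=H4
  add 254.142.64.51/32 -> H0 at depth 32
  ? 254.142.64.48  path d0:-→d1:-→d2:-→d3:-→d4:-→d5:-→d6:-→d7:-→d8:-→d9:-→d10:-→d11:-→d12:-→d13:-→d14:-→d15:-→d16:H4→d17:-→d18:-→d19:-→d20:-→d21:-→d22:-→d23:-→d24:-→d25:-→d26:-→d27:-→d28:H4→d29:-→d30:-  best=H4
  ? 254.142.64.52  path d0:-→d1:-→d2:-→d3:-→d4:-→d5:-→d6:-→d7:-→d8:-→d9:-→d10:-→d11:-→d12:-→d13:-→d14:-→d15:-→d16:H4→d17:-→d18:-→d19:-→d20:-→d21:-→d22:-→d23:-→d24:-→d25:-→d26:-→d27:-→d28:H4→d29:-  best=H4
  add 90.2.128.0/20 -> H2 at depth 20
  add 254.142.64.48/28 -> H1 at depth 28
  - 90.2.132.0/24 clear@24
  ? 254.142.64.51  path d0:-→d1:-→d2:-→d3:-→d4:-→d5:-→d6:-→d7:-→d8:-→d9:-→d10:-→d11:-→d12:-→d13:-→d14:-→d15:-→d16:H4→d17:-→d18:-→d19:-→d20:-→d21:-→d22:-→d23:-→d24:-→d25:-→d26:-→d27:-→d28:H1→d29:-→d30:-→d31:-→d32:H0  best=H0
  ? 254.142.0.52  path d0:-→d1:-→d2:-→d3:-→d4:-→d5:-→d6:-→d7:-→d8:-→d9:-→d10:-→d11:-→d12:-→d13:-→d14:-→d15:-→d16:H4→d17:-  best=H4
  - 254.142.0.0/16 clear@16
  add 70.183.0.0/16 -> H2 at depth 16
  add 64.0.0.0/5 -> H0 at depth 5
  ? 254.142.64.51  path d0:-→d1:-→d2:-→d3:-→d4:-→d5:-→d6:-→d7:-→d8:-→d9:-→d10:-→d11:-→d12:-→d13:-→d14:-→d15:-→d16:-→d17:-→d18:-→d19:-→d20:-→d21:-→d22:-→d23:-→d24:-→d25:-→d26:-→d27:-→d28:H1→d29:-→d30:-→d31:-→d32:H0  best=H0
  add 0.0.0.0/0 -> H4 at depth 0
  add 90.2.0.0/16 -> H3 at depth 16
  add 240.89.76.8/29 -> H3 at depth 29
  ? 240.89.76.8  path d0:H4→d1:-→d2:-→d3:-→d4:-→d5:-→d6:-→d7:-→d8:-→d9:-→d10:-→d11:-→d12:-→d13:-→d14:-→d15:-→d16:-→d17:-→d18:-→d19:-→d20:-→d21:-→d22:-→d23:-→d24:-→d25:-→d26:-→d27:-→d28:-→d29:H3  best=H3
  ? 254.142.64.48  path d0:H4→d1:-→d2:-→d3:-→d4:-→d5:-→d6:-→d7:-→d8:-→d9:-→d10:-→d11:-→d12:-→d13:-→d14:-→d15:-→d16:-→d17:-→d18:-→d19:-→d20:-→d21:-→d22:-→d23:-→d24:-→d25:-→d26:-→d27:-→d28:H1→d29:-→d30:-  best=H1
  - 70.183.0.0/16 clear@16
  add 254.142.64.48/28 -> H4 at depth 28
  ? 254.142.64.51  path d0:H4→d1:-→d2:-→d3:-→d4:-→d5:-→d6:-→d7:-→d8:-→d9:-→d10:-→d11:-→d12:-→d13:-→d14:-→d15:-→d16:-→d17:-→d18:-→d19:-→d20:-→d21:-→d22:-→d23:-→d24:-→d25:-→d26:-→d27:-→d28:H4→d29:-→d30:-→d31:-→d32:H0  best=H0
  - 0.0.0.0/0 clear@0
  ? 254.142.64.51  path d0:-→d1:-→d2:-→d3:-→d4:-→d5:-→d6:-→d7:-→d8:-→d9:-→d10:-→d11:-→d12:-→d13:-→d14:-→d15:-→d16:-→d17:-→d18:-→d19:-→d20:-→d21:-→d22:-→d23:-→d24:-→d25:-→d26:-→d27:-→d28:H4→d29:-→d30:-→d31:-→d32:H0  best=H0
  add 254.0.0.0/8 -> H4 at depth 8
  ? 254.142.64.51  path d0:-→d1:-→d2:-→d3:-→d4:-→d5:-→d6:-→d7:-→d8:H4→d9:-→d10:-→d11:-→d12:-→d13:-→d14:-→d15:-→d16:-→d17:-→d18:-→d19:-→d20:-→d21:-→d22:-→d23:-→d24:-→d25:-→d26:-→d27:-→d28:H4→d29:-→d30:-→d31:-→d32:H0  best=H0
  add 70.183.32.0/19 -> H2 at depth 19
  ? 240.89.76.8  path d0:-→d1:-→d2:-→d3:-→d4:-→d5:-→d6:-→d7:-→d8:-→d9:-→d10:-→d11:-→d12:-→d13:-→d14:-→d15:-→d16:-→d17:-→d18:-→d19:-→d20:-→d21:-→d22:-→d23:-→d24:-→d25:-→d26:-→d27:-→d28:-→d29:H3  best=H3
  ? 88.70.191.180  path d0:-→d1:-→d2:-→d3:-→d4:-→d5:-→d6:-  best=no-route
  ? 254.142.64.49  path d0:-→d1:-→d2:-→d3:-→d4:-→d5:-→d6:-→d7:-→d8:H4→d9:-→d10:-→d11:-→d12:-→d13:-→d14:-→d15:-→d16:-→d17:-→d18:-→d19:-→d20:-→d21:-→d22:-→d23:-→d24:-→d25:-→d26:-→d27:-→d28:H4→d29:-→d30:-  best=H4
  ? 254.142.64.51  path d0:-→d1:-→d2:-→d3:-→d4:-→d5:-→d6:-→d7:-→d8:H4→d9:-→d10:-→d11:-→d12:-→d13:-→d14:-→d15:-→d16:-→d17:-→d18:-→d19:-→d20:-→d21:-→d22:-→d23:-→d24:-→d25:-→d26:-→d27:-→d28:H4→d29:-→d30:-→d31:-→d32:H0  best=H0

== LOOKUPS ==
["H2","no-route","no-route","H4","H4","H4","H0","H4","H0","H3","H1","H0","H0","H0","H3","no-route","H4","H0"]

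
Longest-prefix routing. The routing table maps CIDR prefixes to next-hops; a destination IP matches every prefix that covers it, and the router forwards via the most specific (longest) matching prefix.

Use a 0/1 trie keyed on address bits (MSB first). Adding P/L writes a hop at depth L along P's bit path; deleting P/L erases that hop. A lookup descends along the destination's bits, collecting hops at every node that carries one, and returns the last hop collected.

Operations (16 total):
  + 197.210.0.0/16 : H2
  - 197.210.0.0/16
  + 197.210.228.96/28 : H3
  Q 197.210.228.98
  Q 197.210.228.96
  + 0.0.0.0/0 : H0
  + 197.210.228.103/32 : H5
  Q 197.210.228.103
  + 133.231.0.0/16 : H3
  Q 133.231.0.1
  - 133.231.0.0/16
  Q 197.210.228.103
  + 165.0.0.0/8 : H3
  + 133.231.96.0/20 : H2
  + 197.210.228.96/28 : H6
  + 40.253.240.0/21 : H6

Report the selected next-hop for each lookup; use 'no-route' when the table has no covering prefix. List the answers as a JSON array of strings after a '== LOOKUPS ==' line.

Apply in order:
  add 197.210.0.0/16 -> H2 at depth 16
  - 197.210.0.0/16 clear@16
  add 197.210.228.96/28 -> H3 at depth 28
  ? 197.210.228.98  path d0:-→d1:-→d2:-→d3:-→d4:-→d5:-→d6:-→d7:-→d8:-→d9:-→d10:-→d11:-→d12:-→d13:-→d14:-→d15:-→d16:-→d17:-→d18:-→d19:-→d20:-→d21:-→d22:-→d23:-→d24:-→d25:-→d26:-→d27:-→d28:H3  best=H3
  ? 197.210.228.96  path d0:-→d1:-→d2:-→d3:-→d4:-→d5:-→d6:-→d7:-→d8:-→d9:-→d10:-→d11:-→d12:-→d13:-→d14:-→d15:-→d16:-→d17:-→d18:-→d19:-→d20:-→d21:-→d22:-→d23:-→d24:-→d25:-→d26:-→d27:-→d28:H3  best=H3
  add 0.0.0.0/0 -> H0 at depth 0
  add 197.210.228.103/32 -> H5 at depth 32
  ? 197.210.228.103  path d0:H0→d1:-→d2:-→d3:-→d4:-→d5:-→d6:-→d7:-→d8:-→d9:-→d10:-→d11:-→d12:-→d13:-→d14:-→d15:-→d16:-→d17:-→d18:-→d19:-→d20:-→d21:-→d22:-→d23:-→d24:-→d25:-→d26:-→d27:-→d28:H3→d29:-→d30:-→d31:-→d32:H5  best=H5
  add 133.231.0.0/16 -> H3 at depth 16
  ? 133.231.0.1  path d0:H0→d1:-→d2:-→d3:-→d4:-→d5:-→d6:-→d7:-→d8:-→d9:-→d10:-→d11:-→d12:-→d13:-→d14:-→d15:-→d16:H3  best=H3
  - 133.231.0.0/16 clear@16
  ? 197.210.228.103  path d0:H0→d1:-→d2:-→d3:-→d4:-→d5:-→d6:-→d7:-→d8:-→d9:-→d10:-→d11:-→d12:-→d13:-→d14:-→d15:-→d16:-→d17:-→d18:-→d19:-→d20:-→d21:-→d22:-→d23:-→d24:-→d25:-→d26:-→d27:-→d28:H3→d29:-→d30:-→d31:-→d32:H5  best=H5
  add 165.0.0.0/8 -> H3 at depth 8
  add 133.231.96.0/20 -> H2 at depth 20
  add 197.210.228.96/28 -> H6 at depth 28
  add 40.253.240.0/21 -> H6 at depth 21

== LOOKUPS ==
["H3","H3","H5","H3","H5"]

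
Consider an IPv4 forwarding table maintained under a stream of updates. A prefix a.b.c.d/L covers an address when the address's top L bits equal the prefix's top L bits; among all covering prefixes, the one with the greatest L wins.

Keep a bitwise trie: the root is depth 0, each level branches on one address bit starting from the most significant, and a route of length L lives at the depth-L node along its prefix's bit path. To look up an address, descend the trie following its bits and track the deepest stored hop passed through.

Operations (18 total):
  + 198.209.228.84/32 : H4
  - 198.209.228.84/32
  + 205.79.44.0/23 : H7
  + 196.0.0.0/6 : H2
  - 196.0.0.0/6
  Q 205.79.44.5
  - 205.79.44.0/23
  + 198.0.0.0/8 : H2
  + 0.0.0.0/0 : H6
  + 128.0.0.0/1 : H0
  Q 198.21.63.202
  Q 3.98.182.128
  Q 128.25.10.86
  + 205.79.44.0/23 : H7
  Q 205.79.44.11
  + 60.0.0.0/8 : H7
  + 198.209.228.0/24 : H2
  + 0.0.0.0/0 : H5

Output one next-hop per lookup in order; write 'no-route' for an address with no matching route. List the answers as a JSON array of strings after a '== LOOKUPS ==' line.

Process each operation:
  + 198.209.228.84/32 (H4) depth=32
  - 198.209.228.84/32 clear@32
  + 205.79.44.0/23 (H7) depth=23
  + 196.0.0.0/6 (H2) depth=6
  - 196.0.0.0/6 clear@6
  ? 205.79.44.5  path d0:-→d1:-→d2:-→d3:-→d4:-→d5:-→d6:-→d7:-→d8:-→d9:-→d10:-→d11:-→d12:-→d13:-→d14:-→d15:-→d16:-→d17:-→d18:-→d19:-→d20:-→d21:-→d22:-→d23:H7  best=H7
  - 205.79.44.0/23 clear@23
  + 198.0.0.0/8 (H2) depth=8
  + 0.0.0.0/0 (H6) depth=0
  + 128.0.0.0/1 (H0) depth=1
  ? 198.21.63.202  path d0:H6→d1:H0→d2:-→d3:-→d4:-→d5:-→d6:-→d7:-→d8:H2  best=H2
  ? 3.98.182.128  path d0:H6  best=H6
  ? 128.25.10.86  path d0:H6→d1:H0  best=H0
  + 205.79.44.0/23 (H7) depth=23
  ? 205.79.44.11  path d0:H6→d1:H0→d2:-→d3:-→d4:-→d5:-→d6:-→d7:-→d8:-→d9:-→d10:-→d11:-→d12:-→d13:-→d14:-→d15:-→d16:-→d17:-→d18:-→d19:-→d20:-→d21:-→d22:-→d23:H7  best=H7
  + 60.0.0.0/8 (H7) depth=8
  + 198.209.228.0/24 (H2) depth=24
  + 0.0.0.0/0 (H5) depth=0

== LOOKUPS ==
["H7","H2","H6","H0","H7"]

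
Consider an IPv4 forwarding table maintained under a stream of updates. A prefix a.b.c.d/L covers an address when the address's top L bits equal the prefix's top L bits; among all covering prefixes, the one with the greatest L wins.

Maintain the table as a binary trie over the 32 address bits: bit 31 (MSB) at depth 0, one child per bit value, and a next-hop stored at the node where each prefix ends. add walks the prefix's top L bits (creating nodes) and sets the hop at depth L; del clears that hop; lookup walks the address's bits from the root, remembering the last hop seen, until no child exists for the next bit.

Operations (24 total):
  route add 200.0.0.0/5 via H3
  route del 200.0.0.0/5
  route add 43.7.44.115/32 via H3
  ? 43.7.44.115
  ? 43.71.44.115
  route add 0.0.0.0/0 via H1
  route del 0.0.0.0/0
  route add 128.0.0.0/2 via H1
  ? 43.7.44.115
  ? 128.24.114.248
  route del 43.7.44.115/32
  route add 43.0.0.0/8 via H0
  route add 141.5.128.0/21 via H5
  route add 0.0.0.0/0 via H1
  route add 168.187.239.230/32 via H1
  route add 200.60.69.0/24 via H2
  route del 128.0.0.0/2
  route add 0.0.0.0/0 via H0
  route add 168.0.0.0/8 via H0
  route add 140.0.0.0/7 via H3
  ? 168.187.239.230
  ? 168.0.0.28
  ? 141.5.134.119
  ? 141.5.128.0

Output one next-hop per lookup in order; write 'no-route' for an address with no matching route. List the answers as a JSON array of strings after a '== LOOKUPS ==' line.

Trace:
  + 200.0.0.0/5 (H3) depth=5
  del 200.0.0.0/5 (clear depth 5)
  + 43.7.44.115/32 (H3) depth=32
  Q 43.7.44.115: descend 00101011000001110010110001110011 ; hops seen [H3] ; pick H3
  Q 43.71.44.115: descend 001010110 ; hops seen [∅] ; pick no-route
  + 0.0.0.0/0 (H1) depth=0
  del 0.0.0.0/0 (clear depth 0)
  + 128.0.0.0/2 (H1) depth=2
  Q 43.7.44.115: descend 00101011000001110010110001110011 ; hops seen [H3] ; pick H3
  Q 128.24.114.248: descend 10 ; hops seen [H1] ; pick H1
  del 43.7.44.115/32 (clear depth 32)
  + 43.0.0.0/8 (H0) depth=8
  + 141.5.128.0/21 (H5) depth=21
  + 0.0.0.0/0 (H1) depth=0
  + 168.187.239.230/32 (H1) depth=32
  + 200.60.69.0/24 (H2) depth=24
  del 128.0.0.0/2 (clear depth 2)
  + 0.0.0.0/0 (H0) depth=0
  + 168.0.0.0/8 (H0) depth=8
  + 140.0.0.0/7 (H3) depth=7
  Q 168.187.239.230: descend 10101000101110111110111111100110 ; hops seen [H0,H0,H1] ; pick H1
  Q 168.0.0.28: descend 10101000 ; hops seen [H0,H0] ; pick H0
  Q 141.5.134.119: descend 100011010000010110000 ; hops seen [H0,H3,H5] ; pick H5
  Q 141.5.128.0: descend 100011010000010110000 ; hops seen [H0,H3,H5] ; pick H5

== LOOKUPS ==
["H3","no-route","H3","H1","H1","H0","H5","H5"]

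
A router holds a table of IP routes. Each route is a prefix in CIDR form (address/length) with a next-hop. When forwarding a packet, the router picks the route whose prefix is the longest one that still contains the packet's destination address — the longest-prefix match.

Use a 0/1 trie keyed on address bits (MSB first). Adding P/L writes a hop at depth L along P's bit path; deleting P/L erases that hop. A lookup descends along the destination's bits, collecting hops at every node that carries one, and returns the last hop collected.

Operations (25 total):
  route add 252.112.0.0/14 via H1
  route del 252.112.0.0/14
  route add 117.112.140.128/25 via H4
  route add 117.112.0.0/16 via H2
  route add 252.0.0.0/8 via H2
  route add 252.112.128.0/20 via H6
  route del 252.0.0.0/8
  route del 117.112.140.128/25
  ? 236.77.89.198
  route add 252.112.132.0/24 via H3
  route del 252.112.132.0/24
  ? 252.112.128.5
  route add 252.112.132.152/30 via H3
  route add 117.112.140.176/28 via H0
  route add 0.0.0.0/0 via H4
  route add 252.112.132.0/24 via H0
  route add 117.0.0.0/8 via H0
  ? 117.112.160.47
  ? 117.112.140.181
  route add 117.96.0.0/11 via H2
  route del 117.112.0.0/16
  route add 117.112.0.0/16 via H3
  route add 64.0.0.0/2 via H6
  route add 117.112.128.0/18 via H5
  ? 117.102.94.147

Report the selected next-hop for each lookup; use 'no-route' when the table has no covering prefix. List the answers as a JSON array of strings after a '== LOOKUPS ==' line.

Apply in order:
  + 252.112.0.0/14 (H1) depth=14
  del 252.112.0.0/14 (clear depth 14)
  + 117.112.140.128/25 (H4) depth=25
  + 117.112.0.0/16 (H2) depth=16
  + 252.0.0.0/8 (H2) depth=8
  + 252.112.128.0/20 (H6) depth=20
  del 252.0.0.0/8 (clear depth 8)
  del 117.112.140.128/25 (clear depth 25)
  ? 236.77.89.198  path d0:-→d1:-→d2:-→d3:-  best=no-route
  + 252.112.132.0/24 (H3) depth=24
  del 252.112.132.0/24 (clear depth 24)
  ? 252.112.128.5  path d0:-→d1:-→d2:-→d3:-→d4:-→d5:-→d6:-→d7:-→d8:-→d9:-→d10:-→d11:-→d12:-→d13:-→d14:-→d15:-→d16:-→d17:-→d18:-→d19:-→d20:H6→d21:-  best=H6
  + 252.112.132.152/30 (H3) depth=30
  + 117.112.140.176/28 (H0) depth=28
  + 0.0.0.0/0 (H4) depth=0
  + 252.112.132.0/24 (H0) depth=24
  + 117.0.0.0/8 (H0) depth=8
  ? 117.112.160.47  path d0:H4→d1:-→d2:-→d3:-→d4:-→d5:-→d6:-→d7:-→d8:H0→d9:-→d10:-→d11:-→d12:-→d13:-→d14:-→d15:-→d16:H2→d17:-→d18:-  best=H2
  ? 117.112.140.181  path d0:H4→d1:-→d2:-→d3:-→d4:-→d5:-→d6:-→d7:-→d8:H0→d9:-→d10:-→d11:-→d12:-→d13:-→d14:-→d15:-→d16:H2→d17:-→d18:-→d19:-→d20:-→d21:-→d22:-→d23:-→d24:-→d25:-→d26:-→d27:-→d28:H0  best=H0
  + 117.96.0.0/11 (H2) depth=11
  del 117.112.0.0/16 (clear depth 16)
  + 117.112.0.0/16 (H3) depth=16
  + 64.0.0.0/2 (H6) depth=2
  + 117.112.128.0/18 (H5) depth=18
  ? 117.102.94.147  path d0:H4→d1:-→d2:H6→d3:-→d4:-→d5:-→d6:-→d7:-→d8:H0→d9:-→d10:-→d11:H2  best=H2

== LOOKUPS ==
["no-route","H6","H2","H0","H2"]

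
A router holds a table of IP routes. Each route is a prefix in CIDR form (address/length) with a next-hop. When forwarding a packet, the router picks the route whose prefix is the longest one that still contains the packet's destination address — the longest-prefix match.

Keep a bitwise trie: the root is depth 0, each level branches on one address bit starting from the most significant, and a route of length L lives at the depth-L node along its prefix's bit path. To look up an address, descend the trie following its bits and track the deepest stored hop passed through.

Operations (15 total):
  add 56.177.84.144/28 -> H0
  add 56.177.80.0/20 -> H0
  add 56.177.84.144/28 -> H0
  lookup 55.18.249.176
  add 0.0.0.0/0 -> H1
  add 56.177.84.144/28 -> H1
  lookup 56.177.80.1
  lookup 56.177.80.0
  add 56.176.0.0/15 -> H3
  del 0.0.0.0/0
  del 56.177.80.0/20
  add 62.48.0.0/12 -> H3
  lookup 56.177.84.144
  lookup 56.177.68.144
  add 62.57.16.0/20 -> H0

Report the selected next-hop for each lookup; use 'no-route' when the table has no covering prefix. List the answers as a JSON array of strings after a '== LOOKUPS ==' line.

Trace:
  add 56.177.84.144/28 -> H0 at depth 28
  add 56.177.80.0/20 -> H0 at depth 20
  add 56.177.84.144/28 -> H0 at depth 28
  ? 55.18.249.176  path d0:-→d1:-→d2:-→d3:-→d4:-  best=no-route
  add 0.0.0.0/0 -> H1 at depth 0
  add 56.177.84.144/28 -> H1 at depth 28
  ? 56.177.80.1  path d0:H1→d1:-→d2:-→d3:-→d4:-→d5:-→d6:-→d7:-→d8:-→d9:-→d10:-→d11:-→d12:-→d13:-→d14:-→d15:-→d16:-→d17:-→d18:-→d19:-→d20:H0→d21:-  best=H0
  ? 56.177.80.0  path d0:H1→d1:-→d2:-→d3:-→d4:-→d5:-→d6:-→d7:-→d8:-→d9:-→d10:-→d11:-→d12:-→d13:-→d14:-→d15:-→d16:-→d17:-→d18:-→d19:-→d20:H0→d21:-  best=H0
  add 56.176.0.0/15 -> H3 at depth 15
  del 0.0.0.0/0 (clear depth 0)
  del 56.177.80.0/20 (clear depth 20)
  add 62.48.0.0/12 -> H3 at depth 12
  ? 56.177.84.144  path d0:-→d1:-→d2:-→d3:-→d4:-→d5:-→d6:-→d7:-→d8:-→d9:-→d10:-→d11:-→d12:-→d13:-→d14:-→d15:H3→d16:-→d17:-→d18:-→d19:-→d20:-→d21:-→d22:-→d23:-→d24:-→d25:-→d26:-→d27:-→d28:H1  best=H1
  ? 56.177.68.144  path d0:-→d1:-→d2:-→d3:-→d4:-→d5:-→d6:-→d7:-→d8:-→d9:-→d10:-→d11:-→d12:-→d13:-→d14:-→d15:H3→d16:-→d17:-→d18:-→d19:-  best=H3
  add 62.57.16.0/20 -> H0 at depth 20

== LOOKUPS ==
["no-route","H0","H0","H1","H3"]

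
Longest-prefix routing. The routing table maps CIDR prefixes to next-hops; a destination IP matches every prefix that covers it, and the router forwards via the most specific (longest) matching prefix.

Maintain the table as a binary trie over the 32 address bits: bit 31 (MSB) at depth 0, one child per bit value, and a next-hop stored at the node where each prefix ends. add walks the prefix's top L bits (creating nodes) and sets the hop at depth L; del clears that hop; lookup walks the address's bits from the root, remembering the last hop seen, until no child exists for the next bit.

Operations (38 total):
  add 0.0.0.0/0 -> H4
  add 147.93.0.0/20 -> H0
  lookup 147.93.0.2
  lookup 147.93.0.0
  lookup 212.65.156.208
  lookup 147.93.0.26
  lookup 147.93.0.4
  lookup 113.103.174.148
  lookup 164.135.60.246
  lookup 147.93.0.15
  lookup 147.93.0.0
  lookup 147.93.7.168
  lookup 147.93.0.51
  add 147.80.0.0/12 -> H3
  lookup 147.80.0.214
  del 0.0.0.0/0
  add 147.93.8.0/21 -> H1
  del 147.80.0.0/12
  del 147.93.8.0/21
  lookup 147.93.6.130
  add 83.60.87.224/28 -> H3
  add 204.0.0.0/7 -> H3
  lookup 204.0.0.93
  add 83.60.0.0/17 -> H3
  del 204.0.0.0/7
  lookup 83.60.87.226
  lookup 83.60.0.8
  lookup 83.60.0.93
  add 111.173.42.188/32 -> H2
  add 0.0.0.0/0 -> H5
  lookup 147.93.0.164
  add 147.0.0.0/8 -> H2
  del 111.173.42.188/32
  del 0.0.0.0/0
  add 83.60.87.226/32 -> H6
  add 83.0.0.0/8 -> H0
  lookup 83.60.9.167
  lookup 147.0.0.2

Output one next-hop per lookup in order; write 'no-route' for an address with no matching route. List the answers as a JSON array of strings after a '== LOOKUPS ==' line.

Apply in order:
  add 0.0.0.0/0 -> H4 at depth 0
  add 147.93.0.0/20 -> H0 at depth 20
  ? 147.93.0.2  path d0:H4→d1:-→d2:-→d3:-→d4:-→d5:-→d6:-→d7:-→d8:-→d9:-→d10:-→d11:-→d12:-→d13:-→d14:-→d15:-→d16:-→d17:-→d18:-→d19:-→d20:H0  best=H0
  ? 147.93.0.0  path d0:H4→d1:-→d2:-→d3:-→d4:-→d5:-→d6:-→d7:-→d8:-→d9:-→d10:-→d11:-→d12:-→d13:-→d14:-→d15:-→d16:-→d17:-→d18:-→d19:-→d20:H0  best=H0
  ? 212.65.156.208  path d0:H4→d1:-  best=H4
  ? 147.93.0.26  path d0:H4→d1:-→d2:-→d3:-→d4:-→d5:-→d6:-→d7:-→d8:-→d9:-→d10:-→d11:-→d12:-→d13:-→d14:-→d15:-→d16:-→d17:-→d18:-→d19:-→d20:H0  best=H0
  ? 147.93.0.4  path d0:H4→d1:-→d2:-→d3:-→d4:-→d5:-→d6:-→d7:-→d8:-→d9:-→d10:-→d11:-→d12:-→d13:-→d14:-→d15:-→d16:-→d17:-→d18:-→d19:-→d20:H0  best=H0
  ? 113.103.174.148  path d0:H4  best=H4
  ? 164.135.60.246  path d0:H4→d1:-→d2:-  best=H4
  ? 147.93.0.15  path d0:H4→d1:-→d2:-→d3:-→d4:-→d5:-→d6:-→d7:-→d8:-→d9:-→d10:-→d11:-→d12:-→d13:-→d14:-→d15:-→d16:-→d17:-→d18:-→d19:-→d20:H0  best=H0
  ? 147.93.0.0  path d0:H4→d1:-→d2:-→d3:-→d4:-→d5:-→d6:-→d7:-→d8:-→d9:-→d10:-→d11:-→d12:-→d13:-→d14:-→d15:-→d16:-→d17:-→d18:-→d19:-→d20:H0  best=H0
  ? 147.93.7.168  path d0:H4→d1:-→d2:-→d3:-→d4:-→d5:-→d6:-→d7:-→d8:-→d9:-→d10:-→d11:-→d12:-→d13:-→d14:-→d15:-→d16:-→d17:-→d18:-→d19:-→d20:H0  best=H0
  ? 147.93.0.51  path d0:H4→d1:-→d2:-→d3:-→d4:-→d5:-→d6:-→d7:-→d8:-→d9:-→d10:-→d11:-→d12:-→d13:-→d14:-→d15:-→d16:-→d17:-→d18:-→d19:-→d20:H0  best=H0
  add 147.80.0.0/12 -> H3 at depth 12
  ? 147.80.0.214  path d0:H4→d1:-→d2:-→d3:-→d4:-→d5:-→d6:-→d7:-→d8:-→d9:-→d10:-→d11:-→d12:H3  best=H3
  - 0.0.0.0/0 clear@0
  add 147.93.8.0/21 -> H1 at depth 21
  - 147.80.0.0/12 clear@12
  - 147.93.8.0/21 clear@21
  ? 147.93.6.130  path d0:-→d1:-→d2:-→d3:-→d4:-→d5:-→d6:-→d7:-→d8:-→d9:-→d10:-→d11:-→d12:-→d13:-→d14:-→d15:-→d16:-→d17:-→d18:-→d19:-→d20:H0  best=H0
  add 83.60.87.224/28 -> H3 at depth 28
  add 204.0.0.0/7 -> H3 at depth 7
  ? 204.0.0.93  path d0:-→d1:-→d2:-→d3:-→d4:-→d5:-→d6:-→d7:H3  best=H3
  add 83.60.0.0/17 -> H3 at depth 17
  - 204.0.0.0/7 clear@7
  ? 83.60.87.226  path d0:-→d1:-→d2:-→d3:-→d4:-→d5:-→d6:-→d7:-→d8:-→d9:-→d10:-→d11:-→d12:-→d13:-→d14:-→d15:-→d16:-→d17:H3→d18:-→d19:-→d20:-→d21:-→d22:-→d23:-→d24:-→d25:-→d26:-→d27:-→d28:H3  best=H3
  ? 83.60.0.8  path d0:-→d1:-→d2:-→d3:-→d4:-→d5:-→d6:-→d7:-→d8:-→d9:-→d10:-→d11:-→d12:-→d13:-→d14:-→d15:-→d16:-→d17:H3  best=H3
  ? 83.60.0.93  path d0:-→d1:-→d2:-→d3:-→d4:-→d5:-→d6:-→d7:-→d8:-→d9:-→d10:-→d11:-→d12:-→d13:-→d14:-→d15:-→d16:-→d17:H3  best=H3
  add 111.173.42.188/32 -> H2 at depth 32
  add 0.0.0.0/0 -> H5 at depth 0
  ? 147.93.0.164  path d0:H5→d1:-→d2:-→d3:-→d4:-→d5:-→d6:-→d7:-→d8:-→d9:-→d10:-→d11:-→d12:-→d13:-→d14:-→d15:-→d16:-→d17:-→d18:-→d19:-→d20:H0  best=H0
  add 147.0.0.0/8 -> H2 at depth 8
  - 111.173.42.188/32 clear@32
  - 0.0.0.0/0 clear@0
  add 83.60.87.226/32 -> H6 at depth 32
  add 83.0.0.0/8 -> H0 at depth 8
  ? 83.60.9.167  path d0:-→d1:-→d2:-→d3:-→d4:-→d5:-→d6:-→d7:-→d8:H0→d9:-→d10:-→d11:-→d12:-→d13:-→d14:-→d15:-→d16:-→d17:H3  best=H3
  ? 147.0.0.2  path d0:-→d1:-→d2:-→d3:-→d4:-→d5:-→d6:-→d7:-→d8:H2→d9:-  best=H2

== LOOKUPS ==
["H0","H0","H4","H0","H0","H4","H4","H0","H0","H0","H0","H3","H0","H3","H3","H3","H3","H0","H3","H2"]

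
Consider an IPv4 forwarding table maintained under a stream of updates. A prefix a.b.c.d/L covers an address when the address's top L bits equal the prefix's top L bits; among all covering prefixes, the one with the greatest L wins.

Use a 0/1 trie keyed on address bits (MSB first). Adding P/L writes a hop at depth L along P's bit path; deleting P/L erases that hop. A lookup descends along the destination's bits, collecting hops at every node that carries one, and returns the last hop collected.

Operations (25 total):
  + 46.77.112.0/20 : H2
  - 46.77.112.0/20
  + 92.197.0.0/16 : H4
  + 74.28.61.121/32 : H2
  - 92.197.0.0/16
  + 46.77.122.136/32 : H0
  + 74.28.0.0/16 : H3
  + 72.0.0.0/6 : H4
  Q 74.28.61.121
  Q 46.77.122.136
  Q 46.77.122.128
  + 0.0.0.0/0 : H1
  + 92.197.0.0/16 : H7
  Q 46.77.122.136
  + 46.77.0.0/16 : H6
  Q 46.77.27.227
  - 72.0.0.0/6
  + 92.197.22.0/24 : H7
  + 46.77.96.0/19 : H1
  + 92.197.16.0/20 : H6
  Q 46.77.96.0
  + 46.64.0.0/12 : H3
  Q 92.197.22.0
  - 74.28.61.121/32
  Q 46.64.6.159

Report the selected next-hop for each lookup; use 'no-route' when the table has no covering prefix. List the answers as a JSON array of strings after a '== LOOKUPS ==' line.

Apply in order:
  add 46.77.112.0/20 -> H2 at depth 20
  del 46.77.112.0/20 (clear depth 20)
  add 92.197.0.0/16 -> H4 at depth 16
  add 74.28.61.121/32 -> H2 at depth 32
  del 92.197.0.0/16 (clear depth 16)
  add 46.77.122.136/32 -> H0 at depth 32
  add 74.28.0.0/16 -> H3 at depth 16
  add 72.0.0.0/6 -> H4 at depth 6
  Q 74.28.61.121: descend 01001010000111000011110101111001 ; hops seen [H4,H3,H2] ; pick H2
  Q 46.77.122.136: descend 00101110010011010111101010001000 ; hops seen [H0] ; pick H0
  Q 46.77.122.128: descend 0010111001001101011110101000 ; hops seen [∅] ; pick no-route
  add 0.0.0.0/0 -> H1 at depth 0
  add 92.197.0.0/16 -> H7 at depth 16
  Q 46.77.122.136: descend 00101110010011010111101010001000 ; hops seen [H1,H0] ; pick H0
  add 46.77.0.0/16 -> H6 at depth 16
  Q 46.77.27.227: descend 00101110010011010 ; hops seen [H1,H6] ; pick H6
  del 72.0.0.0/6 (clear depth 6)
  add 92.197.22.0/24 -> H7 at depth 24
  add 46.77.96.0/19 -> H1 at depth 19
  add 92.197.16.0/20 -> H6 at depth 20
  Q 46.77.96.0: descend 0010111001001101011 ; hops seen [H1,H6,H1] ; pick H1
  add 46.64.0.0/12 -> H3 at depth 12
  Q 92.197.22.0: descend 010111001100010100010110 ; hops seen [H1,H7,H6,H7] ; pick H7
  del 74.28.61.121/32 (clear depth 32)
  Q 46.64.6.159: descend 001011100100 ; hops seen [H1,H3] ; pick H3

== LOOKUPS ==
["H2","H0","no-route","H0","H6","H1","H7","H3"]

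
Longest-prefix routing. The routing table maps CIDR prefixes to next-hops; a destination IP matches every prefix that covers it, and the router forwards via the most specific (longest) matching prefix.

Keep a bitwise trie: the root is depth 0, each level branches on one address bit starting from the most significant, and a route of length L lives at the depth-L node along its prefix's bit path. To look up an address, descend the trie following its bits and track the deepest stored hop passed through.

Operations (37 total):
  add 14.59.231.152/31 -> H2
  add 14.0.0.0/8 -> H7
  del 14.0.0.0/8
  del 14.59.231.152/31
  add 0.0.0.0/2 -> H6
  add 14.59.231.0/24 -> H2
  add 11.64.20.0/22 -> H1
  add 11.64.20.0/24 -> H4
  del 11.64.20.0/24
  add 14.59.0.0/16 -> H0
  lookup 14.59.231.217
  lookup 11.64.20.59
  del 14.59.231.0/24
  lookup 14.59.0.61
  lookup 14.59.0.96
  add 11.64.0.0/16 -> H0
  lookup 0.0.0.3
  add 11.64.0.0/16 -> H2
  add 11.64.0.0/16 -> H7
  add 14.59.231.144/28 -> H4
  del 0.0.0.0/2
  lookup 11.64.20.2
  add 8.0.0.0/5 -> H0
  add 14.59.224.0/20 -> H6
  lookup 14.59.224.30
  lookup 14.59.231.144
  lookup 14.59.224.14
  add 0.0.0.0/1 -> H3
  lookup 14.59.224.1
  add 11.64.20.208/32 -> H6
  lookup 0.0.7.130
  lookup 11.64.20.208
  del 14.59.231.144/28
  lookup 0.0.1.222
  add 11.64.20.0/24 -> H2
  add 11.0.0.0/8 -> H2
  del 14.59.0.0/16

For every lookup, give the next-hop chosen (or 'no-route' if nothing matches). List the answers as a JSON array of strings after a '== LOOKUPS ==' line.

Process each operation:
  add 14.59.231.152/31 -> H2 at depth 31
  add 14.0.0.0/8 -> H7 at depth 8
  del 14.0.0.0/8 (clear depth 8)
  del 14.59.231.152/31 (clear depth 31)
  add 0.0.0.0/2 -> H6 at depth 2
  add 14.59.231.0/24 -> H2 at depth 24
  add 11.64.20.0/22 -> H1 at depth 22
  add 11.64.20.0/24 -> H4 at depth 24
  del 11.64.20.0/24 (clear depth 24)
  add 14.59.0.0/16 -> H0 at depth 16
  Q 14.59.231.217: descend 0000111000111011111001111 ; hops seen [H6,H0,H2] ; pick H2
  Q 11.64.20.59: descend 000010110100000000010100 ; hops seen [H6,H1] ; pick H1
  del 14.59.231.0/24 (clear depth 24)
  Q 14.59.0.61: descend 0000111000111011 ; hops seen [H6,H0] ; pick H0
  Q 14.59.0.96: descend 0000111000111011 ; hops seen [H6,H0] ; pick H0
  add 11.64.0.0/16 -> H0 at depth 16
  Q 0.0.0.3: descend 0000 ; hops seen [H6] ; pick H6
  add 11.64.0.0/16 -> H2 at depth 16
  add 11.64.0.0/16 -> H7 at depth 16
  add 14.59.231.144/28 -> H4 at depth 28
  del 0.0.0.0/2 (clear depth 2)
  Q 11.64.20.2: descend 000010110100000000010100 ; hops seen [H7,H1] ; pick H1
  add 8.0.0.0/5 -> H0 at depth 5
  add 14.59.224.0/20 -> H6 at depth 20
  Q 14.59.224.30: descend 000011100011101111100 ; hops seen [H0,H0,H6] ; pick H6
  Q 14.59.231.144: descend 0000111000111011111001111001 ; hops seen [H0,H0,H6,H4] ; pick H4
  Q 14.59.224.14: descend 000011100011101111100 ; hops seen [H0,H0,H6] ; pick H6
  add 0.0.0.0/1 -> H3 at depth 1
  Q 14.59.224.1: descend 000011100011101111100 ; hops seen [H3,H0,H0,H6] ; pick H6
  add 11.64.20.208/32 -> H6 at depth 32
  Q 0.0.7.130: descend 0000 ; hops seen [H3] ; pick H3
  Q 11.64.20.208: descend 00001011010000000001010011010000 ; hops seen [H3,H0,H7,H1,H6] ; pick H6
  del 14.59.231.144/28 (clear depth 28)
  Q 0.0.1.222: descend 0000 ; hops seen [H3] ; pick H3
  add 11.64.20.0/24 -> H2 at depth 24
  add 11.0.0.0/8 -> H2 at depth 8
  del 14.59.0.0/16 (clear depth 16)

== LOOKUPS ==
["H2","H1","H0","H0","H6","H1","H6","H4","H6","H6","H3","H6","H3"]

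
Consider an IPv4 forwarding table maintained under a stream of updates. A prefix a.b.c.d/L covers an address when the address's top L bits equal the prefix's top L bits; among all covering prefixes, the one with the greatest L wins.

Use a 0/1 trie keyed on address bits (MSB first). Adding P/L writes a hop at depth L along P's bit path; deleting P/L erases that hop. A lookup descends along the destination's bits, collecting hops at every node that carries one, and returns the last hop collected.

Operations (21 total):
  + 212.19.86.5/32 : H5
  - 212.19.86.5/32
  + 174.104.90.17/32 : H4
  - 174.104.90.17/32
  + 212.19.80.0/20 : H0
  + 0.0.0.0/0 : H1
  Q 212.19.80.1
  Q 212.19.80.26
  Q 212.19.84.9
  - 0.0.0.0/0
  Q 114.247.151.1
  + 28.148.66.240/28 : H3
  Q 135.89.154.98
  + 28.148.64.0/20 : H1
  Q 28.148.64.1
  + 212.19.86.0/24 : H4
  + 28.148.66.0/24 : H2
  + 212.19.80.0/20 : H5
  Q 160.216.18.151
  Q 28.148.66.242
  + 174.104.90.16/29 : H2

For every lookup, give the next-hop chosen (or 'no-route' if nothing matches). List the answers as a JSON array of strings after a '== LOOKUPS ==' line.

Process each operation:
  add 212.19.86.5/32 -> H5 at depth 32
  - 212.19.86.5/32 clear@32
  add 174.104.90.17/32 -> H4 at depth 32
  - 174.104.90.17/32 clear@32
  add 212.19.80.0/20 -> H0 at depth 20
  add 0.0.0.0/0 -> H1 at depth 0
  lookup 212.19.80.1: bits 110101000001001101010 walk d0:H1→d1:-→d2:-→d3:-→d4:-→d5:-→d6:-→d7:-→d8:-→d9:-→d10:-→d11:-→d12:-→d13:-→d14:-→d15:-→d16:-→d17:-→d18:-→d19:-→d20:H0→d21:- -> H0
  lookup 212.19.80.26: bits 110101000001001101010 walk d0:H1→d1:-→d2:-→d3:-→d4:-→d5:-→d6:-→d7:-→d8:-→d9:-→d10:-→d11:-→d12:-→d13:-→d14:-→d15:-→d16:-→d17:-→d18:-→d19:-→d20:H0→d21:- -> H0
  lookup 212.19.84.9: bits 1101010000010011010101 walk d0:H1→d1:-→d2:-→d3:-→d4:-→d5:-→d6:-→d7:-→d8:-→d9:-→d10:-→d11:-→d12:-→d13:-→d14:-→d15:-→d16:-→d17:-→d18:-→d19:-→d20:H0→d21:-→d22:- -> H0
  - 0.0.0.0/0 clear@0
  lookup 114.247.151.1: bits ε walk d0:- -> no-route
  add 28.148.66.240/28 -> H3 at depth 28
  lookup 135.89.154.98: bits 10 walk d0:-→d1:-→d2:- -> no-route
  add 28.148.64.0/20 -> H1 at depth 20
  lookup 28.148.64.1: bits 0001110010010100010000 walk d0:-→d1:-→d2:-→d3:-→d4:-→d5:-→d6:-→d7:-→d8:-→d9:-→d10:-→d11:-→d12:-→d13:-→d14:-→d15:-→d16:-→d17:-→d18:-→d19:-→d20:H1→d21:-→d22:- -> H1
  add 212.19.86.0/24 -> H4 at depth 24
  add 28.148.66.0/24 -> H2 at depth 24
  add 212.19.80.0/20 -> H5 at depth 20
  lookup 160.216.18.151: bits 1010 walk d0:-→d1:-→d2:-→d3:-→d4:- -> no-route
  lookup 28.148.66.242: bits 0001110010010100010000101111 walk d0:-→d1:-→d2:-→d3:-→d4:-→d5:-→d6:-→d7:-→d8:-→d9:-→d10:-→d11:-→d12:-→d13:-→d14:-→d15:-→d16:-→d17:-→d18:-→d19:-→d20:H1→d21:-→d22:-→d23:-→d24:H2→d25:-→d26:-→d27:-→d28:H3 -> H3
  add 174.104.90.16/29 -> H2 at depth 29

== LOOKUPS ==
["H0","H0","H0","no-route","no-route","H1","no-route","H3"]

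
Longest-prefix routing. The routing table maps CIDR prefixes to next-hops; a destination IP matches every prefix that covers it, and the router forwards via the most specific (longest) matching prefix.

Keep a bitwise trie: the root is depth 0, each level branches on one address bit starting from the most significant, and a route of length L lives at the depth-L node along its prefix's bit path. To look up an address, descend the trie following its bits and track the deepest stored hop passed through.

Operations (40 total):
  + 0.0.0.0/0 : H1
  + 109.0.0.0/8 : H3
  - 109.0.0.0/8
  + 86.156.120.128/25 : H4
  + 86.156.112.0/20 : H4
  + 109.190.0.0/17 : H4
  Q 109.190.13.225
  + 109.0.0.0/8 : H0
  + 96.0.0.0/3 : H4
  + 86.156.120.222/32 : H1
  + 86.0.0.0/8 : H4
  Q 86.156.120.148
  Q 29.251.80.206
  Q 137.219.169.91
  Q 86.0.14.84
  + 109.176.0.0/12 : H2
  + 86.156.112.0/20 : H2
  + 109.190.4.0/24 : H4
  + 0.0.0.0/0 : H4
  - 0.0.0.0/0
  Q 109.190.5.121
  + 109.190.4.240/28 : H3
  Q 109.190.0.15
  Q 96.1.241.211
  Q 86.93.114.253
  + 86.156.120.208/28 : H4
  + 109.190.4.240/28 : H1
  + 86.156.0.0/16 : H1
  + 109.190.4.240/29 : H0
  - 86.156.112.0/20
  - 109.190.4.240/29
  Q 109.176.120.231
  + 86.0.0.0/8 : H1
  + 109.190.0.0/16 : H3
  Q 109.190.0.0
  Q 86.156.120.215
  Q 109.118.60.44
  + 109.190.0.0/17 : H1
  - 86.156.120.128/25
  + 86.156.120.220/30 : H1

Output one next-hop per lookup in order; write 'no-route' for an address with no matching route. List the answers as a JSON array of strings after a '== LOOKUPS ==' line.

Apply in order:
  + 0.0.0.0/0 (H1) depth=0
  + 109.0.0.0/8 (H3) depth=8
  del 109.0.0.0/8 (clear depth 8)
  + 86.156.120.128/25 (H4) depth=25
  + 86.156.112.0/20 (H4) depth=20
  + 109.190.0.0/17 (H4) depth=17
  Q 109.190.13.225: descend 01101101101111100 ; hops seen [H1,H4] ; pick H4
  + 109.0.0.0/8 (H0) depth=8
  + 96.0.0.0/3 (H4) depth=3
  + 86.156.120.222/32 (H1) depth=32
  + 86.0.0.0/8 (H4) depth=8
  Q 86.156.120.148: descend 0101011010011100011110001 ; hops seen [H1,H4,H4,H4] ; pick H4
  Q 29.251.80.206: descend 0 ; hops seen [H1] ; pick H1
  Q 137.219.169.91: descend ε ; hops seen [H1] ; pick H1
  Q 86.0.14.84: descend 01010110 ; hops seen [H1,H4] ; pick H4
  + 109.176.0.0/12 (H2) depth=12
  + 86.156.112.0/20 (H2) depth=20
  + 109.190.4.0/24 (H4) depth=24
  + 0.0.0.0/0 (H4) depth=0
  del 0.0.0.0/0 (clear depth 0)
  Q 109.190.5.121: descend 01101101101111100000010 ; hops seen [H4,H0,H2,H4] ; pick H4
  + 109.190.4.240/28 (H3) depth=28
  Q 109.190.0.15: descend 011011011011111000000 ; hops seen [H4,H0,H2,H4] ; pick H4
  Q 96.1.241.211: descend 0110 ; hops seen [H4] ; pick H4
  Q 86.93.114.253: descend 01010110 ; hops seen [H4] ; pick H4
  + 86.156.120.208/28 (H4) depth=28
  + 109.190.4.240/28 (H1) depth=28
  + 86.156.0.0/16 (H1) depth=16
  + 109.190.4.240/29 (H0) depth=29
  del 86.156.112.0/20 (clear depth 20)
  del 109.190.4.240/29 (clear depth 29)
  Q 109.176.120.231: descend 011011011011 ; hops seen [H4,H0,H2] ; pick H2
  + 86.0.0.0/8 (H1) depth=8
  + 109.190.0.0/16 (H3) depth=16
  Q 109.190.0.0: descend 011011011011111000000 ; hops seen [H4,H0,H2,H3,H4] ; pick H4
  Q 86.156.120.215: descend 0101011010011100011110001101 ; hops seen [H1,H1,H4,H4] ; pick H4
  Q 109.118.60.44: descend 01101101 ; hops seen [H4,H0] ; pick H0
  + 109.190.0.0/17 (H1) depth=17
  del 86.156.120.128/25 (clear depth 25)
  + 86.156.120.220/30 (H1) depth=30

== LOOKUPS ==
["H4","H4","H1","H1","H4","H4","H4","H4","H4","H2","H4","H4","H0"]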